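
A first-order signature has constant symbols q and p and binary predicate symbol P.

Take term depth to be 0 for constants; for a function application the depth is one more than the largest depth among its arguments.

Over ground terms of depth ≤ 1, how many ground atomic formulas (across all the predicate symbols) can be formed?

First count ground terms of depth ≤ 1.
With no function symbols every ground term is a constant, so there are exactly 2 ground terms at every depth bound.
N_0 = 2
N_1 = 2
Explicitly: q, p.
So |H| = 2.
Each predicate of arity r yields |H|^r ground atoms (one per choice of an r-tuple from H):
  P: 2^2 = 4
Total ground atoms: 4.

4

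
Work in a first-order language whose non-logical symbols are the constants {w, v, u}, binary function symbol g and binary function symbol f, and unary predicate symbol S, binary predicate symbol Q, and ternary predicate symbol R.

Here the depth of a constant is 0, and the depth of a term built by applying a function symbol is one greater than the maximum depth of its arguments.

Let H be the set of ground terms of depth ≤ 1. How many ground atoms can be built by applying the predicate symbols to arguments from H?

First count ground terms of depth ≤ 1.
If N_k denotes the number of depth-≤k ground terms, the 3 constants give N_0 = 3, and each function symbol of arity r contributes N_{k-1}^r new terms at level k: N_k = 3 + N_{k-1}^2 + N_{k-1}^2.
N_0 = 3
N_1 = 3 + 3^2 + 3^2 = 21
So |H| = 21.
For each predicate symbol, the number of ground atoms is |H| raised to its arity; summing:
  S: 21;  Q: 21^2 = 441;  R: 21^3 = 9261
Total ground atoms: 21 + 441 + 9261 = 9723.

9723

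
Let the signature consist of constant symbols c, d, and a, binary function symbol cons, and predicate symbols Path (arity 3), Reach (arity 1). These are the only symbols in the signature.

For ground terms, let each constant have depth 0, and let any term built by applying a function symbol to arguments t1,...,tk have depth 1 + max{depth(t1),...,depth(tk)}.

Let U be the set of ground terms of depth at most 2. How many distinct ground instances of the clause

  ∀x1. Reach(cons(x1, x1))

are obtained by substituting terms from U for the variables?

Ground terms of depth ≤ 2:
  Count level by level. With function symbols cons/2, the terms of depth ≤ k are the 3 constants together with each function applied to depth-≤(k−1) tuples, so N_k = 3 + N_{k-1}^2.
  N_0 = 3
  N_1 = 3 + 3^2 = 12
  N_2 = 3 + 12^2 = 147
So there are 147 ground terms available for substitution.
The clause has 1 distinct variable (x1), which appears in the body. In the free term algebra distinct substitutions yield syntactically distinct ground instances.
Number of ground instances = 147.

147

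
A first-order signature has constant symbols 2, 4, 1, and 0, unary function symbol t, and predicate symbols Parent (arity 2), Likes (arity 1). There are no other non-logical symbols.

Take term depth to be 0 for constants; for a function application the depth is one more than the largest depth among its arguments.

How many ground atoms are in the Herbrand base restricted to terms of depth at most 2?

156

First count ground terms of depth ≤ 2.
Let N_k count ground terms of depth at most k. Each non-constant term of depth ≤ k is some function symbol applied to depth-≤(k−1) arguments, giving N_k = 4 + N_{k-1}.
N_0 = 4
N_1 = 4 + 4 = 8
N_2 = 4 + 8 = 12
Explicitly: 2, 4, 1, 0, t(2), t(4), t(1), t(0), t(t(2)), t(t(4)), t(t(1)), t(t(0)).
So |H| = 12.
A ground atom is a predicate applied to a tuple of terms from H, so the count is the sum over predicates of |H|^arity:
  Parent: 12^2 = 144;  Likes: 12
Total ground atoms: 144 + 12 = 156.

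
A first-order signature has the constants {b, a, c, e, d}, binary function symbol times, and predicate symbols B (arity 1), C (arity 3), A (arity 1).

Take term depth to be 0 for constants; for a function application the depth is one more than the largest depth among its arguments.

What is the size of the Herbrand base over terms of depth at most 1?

First count ground terms of depth ≤ 1.
Let N_k = |{terms of depth ≤ k}|. Then N_0 = 5 and N_k = 5 + N_{k-1}^2 for k ≥ 1 (one summand per function symbol, arity giving the exponent).
N_0 = 5
N_1 = 5 + 5^2 = 30
So |H| = 30.
For each predicate symbol, the number of ground atoms is |H| raised to its arity; summing:
  B: 30;  C: 30^3 = 27000;  A: 30
Total ground atoms: 30 + 27000 + 30 = 27060.

27060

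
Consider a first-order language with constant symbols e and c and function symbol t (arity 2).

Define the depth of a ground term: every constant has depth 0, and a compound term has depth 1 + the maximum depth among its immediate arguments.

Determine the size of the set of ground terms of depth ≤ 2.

38

If N_k denotes the number of depth-≤k ground terms, the 2 constants give N_0 = 2, and each function symbol of arity r contributes N_{k-1}^r new terms at level k: N_k = 2 + N_{k-1}^2.
N_0 = 2
N_1 = 2 + 2^2 = 6
N_2 = 2 + 6^2 = 38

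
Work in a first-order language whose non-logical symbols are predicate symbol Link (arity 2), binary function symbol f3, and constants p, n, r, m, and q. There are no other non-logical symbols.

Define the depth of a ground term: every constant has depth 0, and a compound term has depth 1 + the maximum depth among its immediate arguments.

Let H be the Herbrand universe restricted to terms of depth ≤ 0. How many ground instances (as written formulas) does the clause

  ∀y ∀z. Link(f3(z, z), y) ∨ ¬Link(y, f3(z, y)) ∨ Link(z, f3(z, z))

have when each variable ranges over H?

Ground terms of depth ≤ 0:
  Write N_k for the number of ground terms of depth ≤ k. A term of depth ≤ k is either a constant or a function symbol applied to arguments of depth ≤ k−1, so N_k = 5 + N_{k-1}^2.
  N_0 = 5
So there are 5 ground terms available for substitution.
There are 2 variables to instantiate (y, z), each occurring in at least one literal, so different choices give different ground instances.
Number of ground instances = 5^2 = 25.

25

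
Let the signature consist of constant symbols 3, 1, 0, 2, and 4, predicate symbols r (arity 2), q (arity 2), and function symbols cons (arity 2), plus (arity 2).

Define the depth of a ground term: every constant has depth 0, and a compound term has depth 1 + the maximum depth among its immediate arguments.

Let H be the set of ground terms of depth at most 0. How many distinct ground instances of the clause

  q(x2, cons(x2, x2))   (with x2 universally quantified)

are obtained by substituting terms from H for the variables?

Ground terms of depth ≤ 0:
  Count level by level. With function symbols cons/2, plus/2, the terms of depth ≤ k are the 5 constants together with each function applied to depth-≤(k−1) tuples, so N_k = 5 + N_{k-1}^2 + N_{k-1}^2.
  N_0 = 5
  Explicitly: 3, 1, 0, 2, 4.
So there are 5 ground terms available for substitution.
There is 1 variable to instantiate (x2),  occurring in at least one literal, so different choices give different ground instances.
Number of ground instances = 5.

5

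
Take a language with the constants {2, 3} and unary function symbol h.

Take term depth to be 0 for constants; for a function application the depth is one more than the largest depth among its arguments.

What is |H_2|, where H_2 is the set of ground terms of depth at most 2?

6

Let N_k = |{terms of depth ≤ k}|. Then N_0 = 2 and N_k = 2 + N_{k-1} for k ≥ 1 (one summand per function symbol, arity giving the exponent).
N_0 = 2
N_1 = 2 + 2 = 4
N_2 = 2 + 4 = 6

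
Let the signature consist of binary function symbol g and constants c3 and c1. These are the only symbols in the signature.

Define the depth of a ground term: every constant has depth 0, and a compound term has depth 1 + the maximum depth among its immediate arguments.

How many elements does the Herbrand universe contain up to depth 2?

38

Let N_k = |{terms of depth ≤ k}|. Then N_0 = 2 and N_k = 2 + N_{k-1}^2 for k ≥ 1 (one summand per function symbol, arity giving the exponent).
N_0 = 2
N_1 = 2 + 2^2 = 6
N_2 = 2 + 6^2 = 38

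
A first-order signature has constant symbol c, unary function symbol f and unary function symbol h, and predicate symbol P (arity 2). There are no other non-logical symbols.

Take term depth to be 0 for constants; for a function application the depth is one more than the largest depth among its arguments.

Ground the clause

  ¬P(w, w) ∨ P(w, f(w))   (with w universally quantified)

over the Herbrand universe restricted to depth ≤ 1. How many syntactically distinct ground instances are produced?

Ground terms of depth ≤ 1:
  Let N_k = |{terms of depth ≤ k}|. Then N_0 = 1 and N_k = 1 + N_{k-1} + N_{k-1} for k ≥ 1 (one summand per function symbol, arity giving the exponent).
  N_0 = 1
  N_1 = 1 + 1 + 1 = 3
  Explicitly: c, f(c), h(c).
So there are 3 ground terms available for substitution.
The clause has 1 distinct variable (w), which appears in the body. In the free term algebra distinct substitutions yield syntactically distinct ground instances.
Number of ground instances = 3.

3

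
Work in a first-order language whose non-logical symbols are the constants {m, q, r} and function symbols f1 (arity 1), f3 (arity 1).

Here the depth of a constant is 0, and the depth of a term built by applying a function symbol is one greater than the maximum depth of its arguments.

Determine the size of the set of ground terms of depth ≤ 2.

21

Let N_k = |{terms of depth ≤ k}|. Then N_0 = 3 and N_k = 3 + N_{k-1} + N_{k-1} for k ≥ 1 (one summand per function symbol, arity giving the exponent).
N_0 = 3
N_1 = 3 + 3 + 3 = 9
N_2 = 3 + 9 + 9 = 21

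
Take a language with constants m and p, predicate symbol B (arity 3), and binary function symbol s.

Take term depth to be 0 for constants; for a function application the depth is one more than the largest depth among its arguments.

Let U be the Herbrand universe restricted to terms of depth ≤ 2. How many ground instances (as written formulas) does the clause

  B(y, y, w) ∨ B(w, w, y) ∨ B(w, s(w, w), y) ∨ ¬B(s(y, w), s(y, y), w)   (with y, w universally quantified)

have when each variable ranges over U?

1444

Ground terms of depth ≤ 2:
  Count level by level. With function symbols s/2, the terms of depth ≤ k are the 2 constants together with each function applied to depth-≤(k−1) tuples, so N_k = 2 + N_{k-1}^2.
  N_0 = 2
  N_1 = 2 + 2^2 = 6
  N_2 = 2 + 6^2 = 38
So there are 38 ground terms available for substitution.
The clause has 2 distinct variables (y, w), each appearing in the body. In the free term algebra distinct substitutions yield syntactically distinct ground instances.
Number of ground instances = 38^2 = 1444.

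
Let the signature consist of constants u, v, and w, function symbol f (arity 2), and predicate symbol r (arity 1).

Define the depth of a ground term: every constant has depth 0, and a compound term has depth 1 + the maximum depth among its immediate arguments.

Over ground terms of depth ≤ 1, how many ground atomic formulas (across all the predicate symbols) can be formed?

First count ground terms of depth ≤ 1.
Let N_k count ground terms of depth at most k. Each non-constant term of depth ≤ k is some function symbol applied to depth-≤(k−1) arguments, giving N_k = 3 + N_{k-1}^2.
N_0 = 3
N_1 = 3 + 3^2 = 12
Explicitly: u, v, w, f(u, u), f(u, v), f(u, w), f(v, u), f(v, v), f(v, w), f(w, u), f(w, v), f(w, w).
So |H| = 12.
A ground atom is a predicate applied to a tuple of terms from H, so the count is the sum over predicates of |H|^arity:
  r: 12
Total ground atoms: 12.

12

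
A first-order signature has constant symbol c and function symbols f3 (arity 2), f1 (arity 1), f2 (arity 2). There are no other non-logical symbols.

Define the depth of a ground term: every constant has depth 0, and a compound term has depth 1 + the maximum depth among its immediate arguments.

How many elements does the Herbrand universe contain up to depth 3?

Write N_k for the number of ground terms of depth ≤ k. A term of depth ≤ k is either a constant or a function symbol applied to arguments of depth ≤ k−1, so N_k = 1 + N_{k-1}^2 + N_{k-1} + N_{k-1}^2.
N_0 = 1
N_1 = 1 + 1^2 + 1 + 1^2 = 4
N_2 = 1 + 4^2 + 4 + 4^2 = 37
N_3 = 1 + 37^2 + 37 + 37^2 = 2776

2776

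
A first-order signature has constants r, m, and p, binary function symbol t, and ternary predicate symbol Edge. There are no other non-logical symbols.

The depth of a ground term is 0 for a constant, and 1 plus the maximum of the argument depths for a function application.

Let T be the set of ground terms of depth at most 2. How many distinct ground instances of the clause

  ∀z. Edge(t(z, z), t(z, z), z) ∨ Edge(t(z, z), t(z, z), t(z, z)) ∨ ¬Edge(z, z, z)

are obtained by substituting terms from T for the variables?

147

Ground terms of depth ≤ 2:
  If N_k denotes the number of depth-≤k ground terms, the 3 constants give N_0 = 3, and each function symbol of arity r contributes N_{k-1}^r new terms at level k: N_k = 3 + N_{k-1}^2.
  N_0 = 3
  N_1 = 3 + 3^2 = 12
  N_2 = 3 + 12^2 = 147
So there are 147 ground terms available for substitution.
There is 1 variable to instantiate (z),  occurring in at least one literal, so different choices give different ground instances.
Number of ground instances = 147.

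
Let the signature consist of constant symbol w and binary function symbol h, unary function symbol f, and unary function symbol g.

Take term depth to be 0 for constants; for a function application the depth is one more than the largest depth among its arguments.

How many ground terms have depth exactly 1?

3

Let N_k = |{terms of depth ≤ k}|. Then N_0 = 1 and N_k = 1 + N_{k-1}^2 + N_{k-1} + N_{k-1} for k ≥ 1 (one summand per function symbol, arity giving the exponent).
N_0 = 1
N_1 = 1 + 1^2 + 1 + 1 = 4
Terms of depth exactly 1: N_1 − N_0 = 4 − 1 = 3.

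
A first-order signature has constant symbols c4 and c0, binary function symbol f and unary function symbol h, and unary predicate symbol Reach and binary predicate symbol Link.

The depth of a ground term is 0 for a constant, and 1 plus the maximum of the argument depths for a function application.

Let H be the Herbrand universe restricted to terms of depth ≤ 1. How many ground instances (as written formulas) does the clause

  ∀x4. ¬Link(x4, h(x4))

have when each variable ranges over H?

Ground terms of depth ≤ 1:
  If N_k denotes the number of depth-≤k ground terms, the 2 constants give N_0 = 2, and each function symbol of arity r contributes N_{k-1}^r new terms at level k: N_k = 2 + N_{k-1}^2 + N_{k-1}.
  N_0 = 2
  N_1 = 2 + 2^2 + 2 = 8
  Explicitly: c4, c0, f(c4, c4), f(c4, c0), f(c0, c4), f(c0, c0), h(c4), h(c0).
So there are 8 ground terms available for substitution.
The variable x4 ranges independently over the available ground terms, and distinct assignments produce distinct instances.
Number of ground instances = 8.

8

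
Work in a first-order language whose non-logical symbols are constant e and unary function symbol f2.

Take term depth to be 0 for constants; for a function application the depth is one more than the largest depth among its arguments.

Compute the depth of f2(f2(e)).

depth(f2(e)) = 1 + depth(e) = 1 + 0 = 1
depth(f2(f2(e))) = 1 + depth(f2(e)) = 1 + 1 = 2

2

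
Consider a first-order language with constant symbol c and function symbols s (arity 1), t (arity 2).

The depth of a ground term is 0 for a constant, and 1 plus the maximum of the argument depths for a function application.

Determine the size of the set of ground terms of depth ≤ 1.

Let N_k count ground terms of depth at most k. Each non-constant term of depth ≤ k is some function symbol applied to depth-≤(k−1) arguments, giving N_k = 1 + N_{k-1} + N_{k-1}^2.
N_0 = 1
N_1 = 1 + 1 + 1^2 = 3
Explicitly: c, s(c), t(c, c).

3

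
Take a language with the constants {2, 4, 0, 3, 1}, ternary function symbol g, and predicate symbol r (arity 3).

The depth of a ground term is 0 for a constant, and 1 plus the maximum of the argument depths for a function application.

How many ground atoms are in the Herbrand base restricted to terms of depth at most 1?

First count ground terms of depth ≤ 1.
Let N_k count ground terms of depth at most k. Each non-constant term of depth ≤ k is some function symbol applied to depth-≤(k−1) arguments, giving N_k = 5 + N_{k-1}^3.
N_0 = 5
N_1 = 5 + 5^3 = 130
So |H| = 130.
A ground atom is a predicate applied to a tuple of terms from H, so the count is the sum over predicates of |H|^arity:
  r: 130^3 = 2197000
Total ground atoms: 2197000.

2197000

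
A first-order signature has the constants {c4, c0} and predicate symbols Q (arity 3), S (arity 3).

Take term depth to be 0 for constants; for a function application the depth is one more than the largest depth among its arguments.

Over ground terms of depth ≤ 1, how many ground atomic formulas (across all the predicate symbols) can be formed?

First count ground terms of depth ≤ 1.
With no function symbols every ground term is a constant, so there are exactly 2 ground terms at every depth bound.
N_0 = 2
N_1 = 2
Explicitly: c4, c0.
So |H| = 2.
Ground atoms are formed by filling each argument slot of a predicate with a term from H, so an r-ary predicate gives |H|^r atoms:
  Q: 2^3 = 8;  S: 2^3 = 8
Total ground atoms: 8 + 8 = 16.

16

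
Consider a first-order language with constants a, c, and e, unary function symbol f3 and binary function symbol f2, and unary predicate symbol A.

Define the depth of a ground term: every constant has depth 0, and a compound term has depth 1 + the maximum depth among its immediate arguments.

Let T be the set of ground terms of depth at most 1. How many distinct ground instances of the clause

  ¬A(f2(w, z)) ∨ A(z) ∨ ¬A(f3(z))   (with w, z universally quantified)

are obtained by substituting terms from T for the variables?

Ground terms of depth ≤ 1:
  Count level by level. With function symbols f3/1, f2/2, the terms of depth ≤ k are the 3 constants together with each function applied to depth-≤(k−1) tuples, so N_k = 3 + N_{k-1} + N_{k-1}^2.
  N_0 = 3
  N_1 = 3 + 3 + 3^2 = 15
So there are 15 ground terms available for substitution.
There are 2 variables to instantiate (w, z), each occurring in at least one literal, so different choices give different ground instances.
Number of ground instances = 15^2 = 225.

225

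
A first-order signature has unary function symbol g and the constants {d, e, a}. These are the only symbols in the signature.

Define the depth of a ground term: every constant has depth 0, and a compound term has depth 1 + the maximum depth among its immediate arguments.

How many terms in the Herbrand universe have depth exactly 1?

3

Let N_k count ground terms of depth at most k. Each non-constant term of depth ≤ k is some function symbol applied to depth-≤(k−1) arguments, giving N_k = 3 + N_{k-1}.
N_0 = 3
N_1 = 3 + 3 = 6
Terms of depth exactly 1: N_1 − N_0 = 6 − 3 = 3.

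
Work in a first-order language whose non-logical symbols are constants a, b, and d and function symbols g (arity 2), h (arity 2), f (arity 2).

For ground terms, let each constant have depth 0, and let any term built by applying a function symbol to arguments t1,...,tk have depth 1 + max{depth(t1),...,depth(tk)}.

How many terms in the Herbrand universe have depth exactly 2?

If N_k denotes the number of depth-≤k ground terms, the 3 constants give N_0 = 3, and each function symbol of arity r contributes N_{k-1}^r new terms at level k: N_k = 3 + N_{k-1}^2 + N_{k-1}^2 + N_{k-1}^2.
N_0 = 3
N_1 = 3 + 3^2 + 3^2 + 3^2 = 30
N_2 = 3 + 30^2 + 30^2 + 30^2 = 2703
Terms of depth exactly 2: N_2 − N_1 = 2703 − 30 = 2673.

2673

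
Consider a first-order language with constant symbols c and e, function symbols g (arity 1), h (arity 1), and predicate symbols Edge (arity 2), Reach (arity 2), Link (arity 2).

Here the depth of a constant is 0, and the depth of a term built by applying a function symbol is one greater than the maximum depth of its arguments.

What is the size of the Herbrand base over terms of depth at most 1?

First count ground terms of depth ≤ 1.
Count level by level. With function symbols g/1, h/1, the terms of depth ≤ k are the 2 constants together with each function applied to depth-≤(k−1) tuples, so N_k = 2 + N_{k-1} + N_{k-1}.
N_0 = 2
N_1 = 2 + 2 + 2 = 6
Explicitly: c, e, g(c), g(e), h(c), h(e).
So |H| = 6.
A ground atom is a predicate applied to a tuple of terms from H, so the count is the sum over predicates of |H|^arity:
  Edge: 6^2 = 36;  Reach: 6^2 = 36;  Link: 6^2 = 36
Total ground atoms: 36 + 36 + 36 = 108.

108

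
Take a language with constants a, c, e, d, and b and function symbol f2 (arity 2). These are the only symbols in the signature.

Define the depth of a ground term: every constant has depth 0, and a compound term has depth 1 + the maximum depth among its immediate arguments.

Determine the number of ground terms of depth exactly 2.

Let N_k = |{terms of depth ≤ k}|. Then N_0 = 5 and N_k = 5 + N_{k-1}^2 for k ≥ 1 (one summand per function symbol, arity giving the exponent).
N_0 = 5
N_1 = 5 + 5^2 = 30
N_2 = 5 + 30^2 = 905
Terms of depth exactly 2: N_2 − N_1 = 905 − 30 = 875.

875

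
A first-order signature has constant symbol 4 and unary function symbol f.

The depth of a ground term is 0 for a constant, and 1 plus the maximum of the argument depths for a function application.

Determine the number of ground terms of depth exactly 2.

If N_k denotes the number of depth-≤k ground terms, the 1 constant gives N_0 = 1, and each function symbol of arity r contributes N_{k-1}^r new terms at level k: N_k = 1 + N_{k-1}.
N_0 = 1
N_1 = 1 + 1 = 2
N_2 = 1 + 2 = 3
Terms of depth exactly 2: N_2 − N_1 = 3 − 2 = 1.

1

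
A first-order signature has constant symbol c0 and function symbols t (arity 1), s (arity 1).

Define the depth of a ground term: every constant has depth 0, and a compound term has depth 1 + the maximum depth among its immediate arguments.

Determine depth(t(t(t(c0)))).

3

depth(t(c0)) = 1 + depth(c0) = 1 + 0 = 1
depth(t(t(c0))) = 1 + depth(t(c0)) = 1 + 1 = 2
depth(t(t(t(c0)))) = 1 + depth(t(t(c0))) = 1 + 2 = 3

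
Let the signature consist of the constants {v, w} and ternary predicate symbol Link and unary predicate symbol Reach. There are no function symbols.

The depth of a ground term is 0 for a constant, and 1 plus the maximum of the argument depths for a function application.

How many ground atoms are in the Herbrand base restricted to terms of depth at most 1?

First count ground terms of depth ≤ 1.
With no function symbols every ground term is a constant, so there are exactly 2 ground terms at every depth bound.
N_0 = 2
N_1 = 2
So |H| = 2.
A ground atom is a predicate applied to a tuple of terms from H, so the count is the sum over predicates of |H|^arity:
  Link: 2^3 = 8;  Reach: 2
Total ground atoms: 8 + 2 = 10.

10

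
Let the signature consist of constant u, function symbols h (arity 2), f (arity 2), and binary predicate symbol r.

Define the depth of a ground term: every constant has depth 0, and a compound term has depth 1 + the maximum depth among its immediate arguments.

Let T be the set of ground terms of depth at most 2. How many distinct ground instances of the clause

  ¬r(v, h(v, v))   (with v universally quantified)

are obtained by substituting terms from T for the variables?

Ground terms of depth ≤ 2:
  Count level by level. With function symbols h/2, f/2, the terms of depth ≤ k are the 1 constant together with each function applied to depth-≤(k−1) tuples, so N_k = 1 + N_{k-1}^2 + N_{k-1}^2.
  N_0 = 1
  N_1 = 1 + 1^2 + 1^2 = 3
  N_2 = 1 + 3^2 + 3^2 = 19
So there are 19 ground terms available for substitution.
There is 1 variable to instantiate (v),  occurring in at least one literal, so different choices give different ground instances.
Number of ground instances = 19.

19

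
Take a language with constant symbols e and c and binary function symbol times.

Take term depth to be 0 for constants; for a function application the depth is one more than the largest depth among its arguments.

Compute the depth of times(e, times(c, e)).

2

depth(times(c, e)) = 1 + max(0, 0) = 1
depth(times(e, times(c, e))) = 1 + max(0, 1) = 2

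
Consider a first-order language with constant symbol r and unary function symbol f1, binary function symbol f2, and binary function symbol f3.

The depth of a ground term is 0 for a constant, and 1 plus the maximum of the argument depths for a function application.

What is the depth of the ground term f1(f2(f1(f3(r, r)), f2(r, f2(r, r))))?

depth(f3(r, r)) = 1 + max(0, 0) = 1
depth(f1(f3(r, r))) = 1 + depth(f3(r, r)) = 1 + 1 = 2
depth(f2(r, r)) = 1 + max(0, 0) = 1
depth(f2(r, f2(r, r))) = 1 + max(0, 1) = 2
depth(f2(f1(f3(r, r)), f2(r, f2(r, r)))) = 1 + max(2, 2) = 3
depth(f1(f2(f1(f3(r, r)), f2(r, f2(r, r))))) = 1 + depth(f2(f1(f3(r, r)), f2(r, f2(r, r)))) = 1 + 3 = 4

4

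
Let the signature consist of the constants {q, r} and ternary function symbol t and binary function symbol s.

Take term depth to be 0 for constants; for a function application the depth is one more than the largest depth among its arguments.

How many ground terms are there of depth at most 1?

Let N_k count ground terms of depth at most k. Each non-constant term of depth ≤ k is some function symbol applied to depth-≤(k−1) arguments, giving N_k = 2 + N_{k-1}^3 + N_{k-1}^2.
N_0 = 2
N_1 = 2 + 2^3 + 2^2 = 14

14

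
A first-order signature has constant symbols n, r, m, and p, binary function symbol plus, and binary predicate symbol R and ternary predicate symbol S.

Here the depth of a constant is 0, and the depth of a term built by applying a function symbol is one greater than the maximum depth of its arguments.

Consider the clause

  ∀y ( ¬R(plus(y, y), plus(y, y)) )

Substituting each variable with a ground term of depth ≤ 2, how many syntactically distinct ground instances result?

404

Ground terms of depth ≤ 2:
  Write N_k for the number of ground terms of depth ≤ k. A term of depth ≤ k is either a constant or a function symbol applied to arguments of depth ≤ k−1, so N_k = 4 + N_{k-1}^2.
  N_0 = 4
  N_1 = 4 + 4^2 = 20
  N_2 = 4 + 20^2 = 404
So there are 404 ground terms available for substitution.
There is 1 variable to instantiate (y),  occurring in at least one literal, so different choices give different ground instances.
Number of ground instances = 404.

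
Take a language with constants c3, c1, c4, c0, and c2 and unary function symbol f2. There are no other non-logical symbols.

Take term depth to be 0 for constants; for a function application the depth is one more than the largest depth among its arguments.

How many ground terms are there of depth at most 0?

Write N_k for the number of ground terms of depth ≤ k. A term of depth ≤ k is either a constant or a function symbol applied to arguments of depth ≤ k−1, so N_k = 5 + N_{k-1}.
N_0 = 5

5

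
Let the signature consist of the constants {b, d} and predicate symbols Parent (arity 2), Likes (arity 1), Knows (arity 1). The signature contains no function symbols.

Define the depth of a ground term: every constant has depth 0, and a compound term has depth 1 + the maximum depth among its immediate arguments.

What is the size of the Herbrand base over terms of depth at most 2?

8

First count ground terms of depth ≤ 2.
With no function symbols every ground term is a constant, so there are exactly 2 ground terms at every depth bound.
N_0 = 2
N_1 = 2
N_2 = 2
Explicitly: b, d.
So |H| = 2.
Each predicate of arity r yields |H|^r ground atoms (one per choice of an r-tuple from H):
  Parent: 2^2 = 4;  Likes: 2;  Knows: 2
Total ground atoms: 4 + 2 + 2 = 8.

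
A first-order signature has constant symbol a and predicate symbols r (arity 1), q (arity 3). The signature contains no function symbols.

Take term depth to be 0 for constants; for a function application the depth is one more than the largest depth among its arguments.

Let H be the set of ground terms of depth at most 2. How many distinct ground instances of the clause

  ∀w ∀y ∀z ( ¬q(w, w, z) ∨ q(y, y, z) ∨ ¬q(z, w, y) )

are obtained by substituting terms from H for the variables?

1

Ground terms of depth ≤ 2:
  With no function symbols every ground term is a constant, so there is exactly 1 ground term at every depth bound.
  N_0 = 1
  N_1 = 1
  N_2 = 1
So there is exactly 1 ground term available for substitution.
Each of w, y, z ranges independently over the available ground terms, and distinct assignments produce distinct instances.
Number of ground instances = 1^3 = 1.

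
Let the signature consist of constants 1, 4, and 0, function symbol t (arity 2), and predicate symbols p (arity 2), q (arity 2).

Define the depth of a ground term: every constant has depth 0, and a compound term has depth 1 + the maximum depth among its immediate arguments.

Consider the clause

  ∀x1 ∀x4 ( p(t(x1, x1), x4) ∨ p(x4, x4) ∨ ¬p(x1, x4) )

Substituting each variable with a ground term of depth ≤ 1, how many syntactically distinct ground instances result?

144

Ground terms of depth ≤ 1:
  Let N_k count ground terms of depth at most k. Each non-constant term of depth ≤ k is some function symbol applied to depth-≤(k−1) arguments, giving N_k = 3 + N_{k-1}^2.
  N_0 = 3
  N_1 = 3 + 3^2 = 12
  Explicitly: 1, 4, 0, t(1, 1), t(1, 4), t(1, 0), t(4, 1), t(4, 4), t(4, 0), t(0, 1), t(0, 4), t(0, 0).
So there are 12 ground terms available for substitution.
There are 2 variables to instantiate (x1, x4), each occurring in at least one literal, so different choices give different ground instances.
Number of ground instances = 12^2 = 144.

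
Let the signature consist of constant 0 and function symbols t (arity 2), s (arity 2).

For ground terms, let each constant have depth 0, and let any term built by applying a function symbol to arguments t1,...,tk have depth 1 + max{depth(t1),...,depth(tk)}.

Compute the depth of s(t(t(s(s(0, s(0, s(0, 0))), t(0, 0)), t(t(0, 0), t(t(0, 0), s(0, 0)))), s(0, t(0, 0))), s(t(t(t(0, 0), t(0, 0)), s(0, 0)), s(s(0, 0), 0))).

7

depth(s(0, 0)) = 1 + max(0, 0) = 1
depth(s(0, s(0, 0))) = 1 + max(0, 1) = 2
depth(s(0, s(0, s(0, 0)))) = 1 + max(0, 2) = 3
depth(t(0, 0)) = 1 + max(0, 0) = 1
depth(s(s(0, s(0, s(0, 0))), t(0, 0))) = 1 + max(3, 1) = 4
depth(t(t(0, 0), s(0, 0))) = 1 + max(1, 1) = 2
depth(t(t(0, 0), t(t(0, 0), s(0, 0)))) = 1 + max(1, 2) = 3
depth(t(s(s(0, s(0, s(0, 0))), t(0, 0)), t(t(0, 0), t(t(0, 0), s(0, 0))))) = 1 + max(4, 3) = 5
depth(s(0, t(0, 0))) = 1 + max(0, 1) = 2
depth(t(t(s(s(0, s(0, s(0, 0))), t(0, 0)), t(t(0, 0), t(t(0, 0), s(0, 0)))), s(0, t(0, 0)))) = 1 + max(5, 2) = 6
depth(t(t(0, 0), t(0, 0))) = 1 + max(1, 1) = 2
depth(t(t(t(0, 0), t(0, 0)), s(0, 0))) = 1 + max(2, 1) = 3
depth(s(s(0, 0), 0)) = 1 + max(1, 0) = 2
depth(s(t(t(t(0, 0), t(0, 0)), s(0, 0)), s(s(0, 0), 0))) = 1 + max(3, 2) = 4
depth(s(t(t(s(s(0, s(0, s(0, 0))), t(0, 0)), t(t(0, 0), t(t(0, 0), s(0, 0)))), s(0, t(0, 0))), s(t(t(t(0, 0), t(0, 0)), s(0, 0)), s(s(0, 0), 0)))) = 1 + max(6, 4) = 7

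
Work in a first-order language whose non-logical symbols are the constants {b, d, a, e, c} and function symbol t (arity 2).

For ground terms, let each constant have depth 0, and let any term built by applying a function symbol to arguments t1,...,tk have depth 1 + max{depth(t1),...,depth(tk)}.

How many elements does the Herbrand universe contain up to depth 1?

30

Write N_k for the number of ground terms of depth ≤ k. A term of depth ≤ k is either a constant or a function symbol applied to arguments of depth ≤ k−1, so N_k = 5 + N_{k-1}^2.
N_0 = 5
N_1 = 5 + 5^2 = 30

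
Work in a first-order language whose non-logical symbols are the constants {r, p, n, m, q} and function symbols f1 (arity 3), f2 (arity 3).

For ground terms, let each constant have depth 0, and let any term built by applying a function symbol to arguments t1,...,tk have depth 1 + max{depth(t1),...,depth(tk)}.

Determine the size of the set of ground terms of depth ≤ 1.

Count level by level. With function symbols f1/3, f2/3, the terms of depth ≤ k are the 5 constants together with each function applied to depth-≤(k−1) tuples, so N_k = 5 + N_{k-1}^3 + N_{k-1}^3.
N_0 = 5
N_1 = 5 + 5^3 + 5^3 = 255

255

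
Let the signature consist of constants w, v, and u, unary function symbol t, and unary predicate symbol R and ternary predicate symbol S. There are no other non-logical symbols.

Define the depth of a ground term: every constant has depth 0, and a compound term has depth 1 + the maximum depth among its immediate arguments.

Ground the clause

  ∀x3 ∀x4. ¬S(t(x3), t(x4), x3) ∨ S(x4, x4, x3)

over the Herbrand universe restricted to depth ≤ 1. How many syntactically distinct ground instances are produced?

Ground terms of depth ≤ 1:
  Write N_k for the number of ground terms of depth ≤ k. A term of depth ≤ k is either a constant or a function symbol applied to arguments of depth ≤ k−1, so N_k = 3 + N_{k-1}.
  N_0 = 3
  N_1 = 3 + 3 = 6
So there are 6 ground terms available for substitution.
Each of x3, x4 ranges independently over the available ground terms, and distinct assignments produce distinct instances.
Number of ground instances = 6^2 = 36.

36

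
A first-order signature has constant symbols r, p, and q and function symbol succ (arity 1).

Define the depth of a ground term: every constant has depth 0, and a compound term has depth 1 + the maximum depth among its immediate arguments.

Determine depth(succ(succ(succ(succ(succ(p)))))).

depth(succ(p)) = 1 + depth(p) = 1 + 0 = 1
depth(succ(succ(p))) = 1 + depth(succ(p)) = 1 + 1 = 2
depth(succ(succ(succ(p)))) = 1 + depth(succ(succ(p))) = 1 + 2 = 3
depth(succ(succ(succ(succ(p))))) = 1 + depth(succ(succ(succ(p)))) = 1 + 3 = 4
depth(succ(succ(succ(succ(succ(p)))))) = 1 + depth(succ(succ(succ(succ(p))))) = 1 + 4 = 5

5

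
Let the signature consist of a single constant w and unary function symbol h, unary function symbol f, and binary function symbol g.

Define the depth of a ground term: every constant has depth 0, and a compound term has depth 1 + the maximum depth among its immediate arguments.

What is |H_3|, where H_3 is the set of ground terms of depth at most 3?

If N_k denotes the number of depth-≤k ground terms, the 1 constant gives N_0 = 1, and each function symbol of arity r contributes N_{k-1}^r new terms at level k: N_k = 1 + N_{k-1} + N_{k-1} + N_{k-1}^2.
N_0 = 1
N_1 = 1 + 1 + 1 + 1^2 = 4
N_2 = 1 + 4 + 4 + 4^2 = 25
N_3 = 1 + 25 + 25 + 25^2 = 676

676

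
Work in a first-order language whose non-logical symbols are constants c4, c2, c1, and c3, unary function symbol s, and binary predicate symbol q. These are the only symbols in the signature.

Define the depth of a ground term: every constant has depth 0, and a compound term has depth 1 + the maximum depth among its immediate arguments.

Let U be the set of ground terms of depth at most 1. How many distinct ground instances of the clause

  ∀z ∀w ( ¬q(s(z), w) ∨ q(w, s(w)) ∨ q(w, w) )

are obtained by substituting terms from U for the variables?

Ground terms of depth ≤ 1:
  If N_k denotes the number of depth-≤k ground terms, the 4 constants give N_0 = 4, and each function symbol of arity r contributes N_{k-1}^r new terms at level k: N_k = 4 + N_{k-1}.
  N_0 = 4
  N_1 = 4 + 4 = 8
So there are 8 ground terms available for substitution.
There are 2 variables to instantiate (z, w), each occurring in at least one literal, so different choices give different ground instances.
Number of ground instances = 8^2 = 64.

64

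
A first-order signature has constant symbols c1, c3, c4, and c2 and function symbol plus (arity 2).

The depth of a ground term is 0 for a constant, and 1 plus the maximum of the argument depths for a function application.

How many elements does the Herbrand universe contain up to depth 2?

404

If N_k denotes the number of depth-≤k ground terms, the 4 constants give N_0 = 4, and each function symbol of arity r contributes N_{k-1}^r new terms at level k: N_k = 4 + N_{k-1}^2.
N_0 = 4
N_1 = 4 + 4^2 = 20
N_2 = 4 + 20^2 = 404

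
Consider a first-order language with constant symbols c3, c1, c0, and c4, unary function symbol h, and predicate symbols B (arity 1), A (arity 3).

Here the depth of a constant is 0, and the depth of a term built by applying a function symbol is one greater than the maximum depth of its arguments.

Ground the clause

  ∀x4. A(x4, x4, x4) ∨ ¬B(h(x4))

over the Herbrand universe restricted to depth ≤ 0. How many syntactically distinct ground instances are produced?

Ground terms of depth ≤ 0:
  Let N_k = |{terms of depth ≤ k}|. Then N_0 = 4 and N_k = 4 + N_{k-1} for k ≥ 1 (one summand per function symbol, arity giving the exponent).
  N_0 = 4
So there are 4 ground terms available for substitution.
The variable x4 ranges independently over the available ground terms, and distinct assignments produce distinct instances.
Number of ground instances = 4.

4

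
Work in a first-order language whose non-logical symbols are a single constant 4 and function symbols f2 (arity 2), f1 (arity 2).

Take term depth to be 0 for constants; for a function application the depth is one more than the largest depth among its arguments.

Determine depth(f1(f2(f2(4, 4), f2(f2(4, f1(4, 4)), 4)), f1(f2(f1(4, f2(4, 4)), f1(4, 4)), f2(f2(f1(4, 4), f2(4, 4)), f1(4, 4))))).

depth(f2(4, 4)) = 1 + max(0, 0) = 1
depth(f1(4, 4)) = 1 + max(0, 0) = 1
depth(f2(4, f1(4, 4))) = 1 + max(0, 1) = 2
depth(f2(f2(4, f1(4, 4)), 4)) = 1 + max(2, 0) = 3
depth(f2(f2(4, 4), f2(f2(4, f1(4, 4)), 4))) = 1 + max(1, 3) = 4
depth(f1(4, f2(4, 4))) = 1 + max(0, 1) = 2
depth(f2(f1(4, f2(4, 4)), f1(4, 4))) = 1 + max(2, 1) = 3
depth(f2(f1(4, 4), f2(4, 4))) = 1 + max(1, 1) = 2
depth(f2(f2(f1(4, 4), f2(4, 4)), f1(4, 4))) = 1 + max(2, 1) = 3
depth(f1(f2(f1(4, f2(4, 4)), f1(4, 4)), f2(f2(f1(4, 4), f2(4, 4)), f1(4, 4)))) = 1 + max(3, 3) = 4
depth(f1(f2(f2(4, 4), f2(f2(4, f1(4, 4)), 4)), f1(f2(f1(4, f2(4, 4)), f1(4, 4)), f2(f2(f1(4, 4), f2(4, 4)), f1(4, 4))))) = 1 + max(4, 4) = 5

5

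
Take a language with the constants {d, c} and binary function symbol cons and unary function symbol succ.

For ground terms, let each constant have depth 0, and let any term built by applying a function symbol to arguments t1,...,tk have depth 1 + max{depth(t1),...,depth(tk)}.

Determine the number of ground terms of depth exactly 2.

Let N_k = |{terms of depth ≤ k}|. Then N_0 = 2 and N_k = 2 + N_{k-1}^2 + N_{k-1} for k ≥ 1 (one summand per function symbol, arity giving the exponent).
N_0 = 2
N_1 = 2 + 2^2 + 2 = 8
N_2 = 2 + 8^2 + 8 = 74
Terms of depth exactly 2: N_2 − N_1 = 74 − 8 = 66.

66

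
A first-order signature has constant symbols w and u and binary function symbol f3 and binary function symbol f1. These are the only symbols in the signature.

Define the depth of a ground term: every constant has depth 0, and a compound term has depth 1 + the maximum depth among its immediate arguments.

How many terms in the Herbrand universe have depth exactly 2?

192

Count level by level. With function symbols f3/2, f1/2, the terms of depth ≤ k are the 2 constants together with each function applied to depth-≤(k−1) tuples, so N_k = 2 + N_{k-1}^2 + N_{k-1}^2.
N_0 = 2
N_1 = 2 + 2^2 + 2^2 = 10
N_2 = 2 + 10^2 + 10^2 = 202
Terms of depth exactly 2: N_2 − N_1 = 202 − 10 = 192.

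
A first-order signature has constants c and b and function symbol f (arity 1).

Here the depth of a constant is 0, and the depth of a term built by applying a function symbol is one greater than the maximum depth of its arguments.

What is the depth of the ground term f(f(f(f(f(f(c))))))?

6

depth(f(c)) = 1 + depth(c) = 1 + 0 = 1
depth(f(f(c))) = 1 + depth(f(c)) = 1 + 1 = 2
depth(f(f(f(c)))) = 1 + depth(f(f(c))) = 1 + 2 = 3
depth(f(f(f(f(c))))) = 1 + depth(f(f(f(c)))) = 1 + 3 = 4
depth(f(f(f(f(f(c)))))) = 1 + depth(f(f(f(f(c))))) = 1 + 4 = 5
depth(f(f(f(f(f(f(c))))))) = 1 + depth(f(f(f(f(f(c)))))) = 1 + 5 = 6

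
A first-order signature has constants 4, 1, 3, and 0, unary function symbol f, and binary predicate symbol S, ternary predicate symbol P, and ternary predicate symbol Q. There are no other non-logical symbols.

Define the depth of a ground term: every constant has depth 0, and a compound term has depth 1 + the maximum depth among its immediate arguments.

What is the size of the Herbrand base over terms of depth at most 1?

1088

First count ground terms of depth ≤ 1.
Let N_k = |{terms of depth ≤ k}|. Then N_0 = 4 and N_k = 4 + N_{k-1} for k ≥ 1 (one summand per function symbol, arity giving the exponent).
N_0 = 4
N_1 = 4 + 4 = 8
So |H| = 8.
Each predicate of arity r yields |H|^r ground atoms (one per choice of an r-tuple from H):
  S: 8^2 = 64;  P: 8^3 = 512;  Q: 8^3 = 512
Total ground atoms: 64 + 512 + 512 = 1088.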